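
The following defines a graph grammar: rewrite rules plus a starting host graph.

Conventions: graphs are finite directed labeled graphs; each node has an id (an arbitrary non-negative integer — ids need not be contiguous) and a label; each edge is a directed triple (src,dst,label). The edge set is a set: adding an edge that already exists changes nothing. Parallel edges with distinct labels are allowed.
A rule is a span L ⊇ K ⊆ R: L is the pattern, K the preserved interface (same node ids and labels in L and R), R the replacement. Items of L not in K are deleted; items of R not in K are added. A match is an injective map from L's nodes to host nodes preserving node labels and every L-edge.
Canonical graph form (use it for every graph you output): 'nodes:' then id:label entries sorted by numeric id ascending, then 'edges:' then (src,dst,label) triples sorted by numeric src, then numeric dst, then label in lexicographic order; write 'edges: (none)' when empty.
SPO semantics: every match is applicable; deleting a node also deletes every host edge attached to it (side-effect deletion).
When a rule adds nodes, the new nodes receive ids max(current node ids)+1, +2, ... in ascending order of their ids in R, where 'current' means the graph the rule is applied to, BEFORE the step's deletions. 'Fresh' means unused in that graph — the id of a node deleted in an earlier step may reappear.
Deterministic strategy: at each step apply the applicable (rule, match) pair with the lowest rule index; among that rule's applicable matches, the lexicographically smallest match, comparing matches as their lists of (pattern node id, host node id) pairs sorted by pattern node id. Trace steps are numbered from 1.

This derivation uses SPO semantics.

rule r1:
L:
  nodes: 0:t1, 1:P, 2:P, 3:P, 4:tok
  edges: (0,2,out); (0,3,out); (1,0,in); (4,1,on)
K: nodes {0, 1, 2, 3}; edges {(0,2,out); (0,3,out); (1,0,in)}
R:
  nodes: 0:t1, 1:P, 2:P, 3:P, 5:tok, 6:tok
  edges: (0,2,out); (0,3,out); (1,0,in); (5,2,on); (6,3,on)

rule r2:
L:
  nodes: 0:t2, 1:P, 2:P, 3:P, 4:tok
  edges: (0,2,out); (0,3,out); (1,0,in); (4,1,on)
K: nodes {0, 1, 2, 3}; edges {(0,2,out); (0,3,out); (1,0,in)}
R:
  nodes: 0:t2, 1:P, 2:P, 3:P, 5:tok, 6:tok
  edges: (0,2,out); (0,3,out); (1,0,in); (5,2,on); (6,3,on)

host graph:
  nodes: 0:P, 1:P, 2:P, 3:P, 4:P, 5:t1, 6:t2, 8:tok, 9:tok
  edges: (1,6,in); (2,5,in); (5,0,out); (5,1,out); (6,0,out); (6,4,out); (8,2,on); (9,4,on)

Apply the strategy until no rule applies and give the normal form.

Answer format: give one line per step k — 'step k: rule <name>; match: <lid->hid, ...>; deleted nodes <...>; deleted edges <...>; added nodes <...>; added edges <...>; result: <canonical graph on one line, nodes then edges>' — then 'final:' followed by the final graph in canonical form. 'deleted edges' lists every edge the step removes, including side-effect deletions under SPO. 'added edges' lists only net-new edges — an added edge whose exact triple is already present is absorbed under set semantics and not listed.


step 1: rule r1; match: 0->5, 1->2, 2->0, 3->1, 4->8; deleted nodes 8; deleted edges (8,2,on); added nodes 10, 11; added edges (10,0,on); (11,1,on); result: nodes: 0:P, 1:P, 2:P, 3:P, 4:P, 5:t1, 6:t2, 9:tok, 10:tok, 11:tok edges: (1,6,in); (2,5,in); (5,0,out); (5,1,out); (6,0,out); (6,4,out); (9,4,on); (10,0,on); (11,1,on)
step 2: rule r2; match: 0->6, 1->1, 2->0, 3->4, 4->11; deleted nodes 11; deleted edges (11,1,on); added nodes 12, 13; added edges (12,0,on); (13,4,on); result: nodes: 0:P, 1:P, 2:P, 3:P, 4:P, 5:t1, 6:t2, 9:tok, 10:tok, 12:tok, 13:tok edges: (1,6,in); (2,5,in); (5,0,out); (5,1,out); (6,0,out); (6,4,out); (9,4,on); (10,0,on); (12,0,on); (13,4,on)
final:
nodes: 0:P, 1:P, 2:P, 3:P, 4:P, 5:t1, 6:t2, 9:tok, 10:tok, 12:tok, 13:tok
edges: (1,6,in); (2,5,in); (5,0,out); (5,1,out); (6,0,out); (6,4,out); (9,4,on); (10,0,on); (12,0,on); (13,4,on)


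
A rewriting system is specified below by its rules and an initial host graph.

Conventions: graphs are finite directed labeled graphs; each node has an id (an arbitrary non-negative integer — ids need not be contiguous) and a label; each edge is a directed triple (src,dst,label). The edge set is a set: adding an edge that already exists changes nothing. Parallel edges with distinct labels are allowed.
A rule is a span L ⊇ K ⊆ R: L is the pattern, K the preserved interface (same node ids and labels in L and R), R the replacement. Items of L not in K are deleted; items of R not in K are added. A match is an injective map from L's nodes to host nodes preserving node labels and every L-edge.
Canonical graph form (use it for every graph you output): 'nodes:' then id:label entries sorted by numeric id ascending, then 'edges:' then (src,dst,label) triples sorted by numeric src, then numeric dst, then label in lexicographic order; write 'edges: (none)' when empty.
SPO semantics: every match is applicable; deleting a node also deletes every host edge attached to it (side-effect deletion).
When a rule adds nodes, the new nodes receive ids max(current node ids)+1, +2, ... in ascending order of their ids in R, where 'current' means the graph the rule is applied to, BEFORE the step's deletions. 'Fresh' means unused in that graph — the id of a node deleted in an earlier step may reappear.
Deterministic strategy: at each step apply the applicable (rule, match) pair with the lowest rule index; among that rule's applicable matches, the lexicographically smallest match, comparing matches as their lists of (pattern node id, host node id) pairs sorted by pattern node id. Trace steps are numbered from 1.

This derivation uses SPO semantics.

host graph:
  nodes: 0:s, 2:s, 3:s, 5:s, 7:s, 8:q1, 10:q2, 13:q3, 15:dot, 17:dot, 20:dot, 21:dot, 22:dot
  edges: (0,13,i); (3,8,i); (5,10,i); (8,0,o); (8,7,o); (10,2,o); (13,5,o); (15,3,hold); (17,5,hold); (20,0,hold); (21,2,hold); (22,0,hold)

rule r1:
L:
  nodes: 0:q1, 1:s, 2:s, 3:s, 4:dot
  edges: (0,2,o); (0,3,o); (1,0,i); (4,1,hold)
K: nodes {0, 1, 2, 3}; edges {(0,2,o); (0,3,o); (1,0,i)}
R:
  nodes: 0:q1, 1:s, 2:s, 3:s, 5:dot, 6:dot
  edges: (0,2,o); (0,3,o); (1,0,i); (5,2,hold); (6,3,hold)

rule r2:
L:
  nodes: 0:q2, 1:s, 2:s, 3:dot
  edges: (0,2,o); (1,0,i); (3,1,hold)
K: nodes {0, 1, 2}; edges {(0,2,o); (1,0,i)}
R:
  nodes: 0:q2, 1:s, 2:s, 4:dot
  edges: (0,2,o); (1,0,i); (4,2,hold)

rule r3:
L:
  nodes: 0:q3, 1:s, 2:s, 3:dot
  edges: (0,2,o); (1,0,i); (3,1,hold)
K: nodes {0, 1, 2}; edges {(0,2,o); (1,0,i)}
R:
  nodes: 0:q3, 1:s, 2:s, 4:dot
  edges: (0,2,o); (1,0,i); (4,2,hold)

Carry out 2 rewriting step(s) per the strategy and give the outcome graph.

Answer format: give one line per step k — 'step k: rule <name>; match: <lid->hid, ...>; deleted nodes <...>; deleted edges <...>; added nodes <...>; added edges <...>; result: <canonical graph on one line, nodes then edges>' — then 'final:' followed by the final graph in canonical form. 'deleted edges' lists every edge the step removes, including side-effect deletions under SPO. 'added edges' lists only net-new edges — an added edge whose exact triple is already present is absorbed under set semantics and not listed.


step 1: rule r1; match: 0->8, 1->3, 2->0, 3->7, 4->15; deleted nodes 15; deleted edges (15,3,hold); added nodes 23, 24; added edges (23,0,hold); (24,7,hold); result: nodes: 0:s, 2:s, 3:s, 5:s, 7:s, 8:q1, 10:q2, 13:q3, 17:dot, 20:dot, 21:dot, 22:dot, 23:dot, 24:dot edges: (0,13,i); (3,8,i); (5,10,i); (8,0,o); (8,7,o); (10,2,o); (13,5,o); (17,5,hold); (20,0,hold); (21,2,hold); (22,0,hold); (23,0,hold); (24,7,hold)
step 2: rule r2; match: 0->10, 1->5, 2->2, 3->17; deleted nodes 17; deleted edges (17,5,hold); added nodes 25; added edges (25,2,hold); result: nodes: 0:s, 2:s, 3:s, 5:s, 7:s, 8:q1, 10:q2, 13:q3, 20:dot, 21:dot, 22:dot, 23:dot, 24:dot, 25:dot edges: (0,13,i); (3,8,i); (5,10,i); (8,0,o); (8,7,o); (10,2,o); (13,5,o); (20,0,hold); (21,2,hold); (22,0,hold); (23,0,hold); (24,7,hold); (25,2,hold)
final:
nodes: 0:s, 2:s, 3:s, 5:s, 7:s, 8:q1, 10:q2, 13:q3, 20:dot, 21:dot, 22:dot, 23:dot, 24:dot, 25:dot
edges: (0,13,i); (3,8,i); (5,10,i); (8,0,o); (8,7,o); (10,2,o); (13,5,o); (20,0,hold); (21,2,hold); (22,0,hold); (23,0,hold); (24,7,hold); (25,2,hold)


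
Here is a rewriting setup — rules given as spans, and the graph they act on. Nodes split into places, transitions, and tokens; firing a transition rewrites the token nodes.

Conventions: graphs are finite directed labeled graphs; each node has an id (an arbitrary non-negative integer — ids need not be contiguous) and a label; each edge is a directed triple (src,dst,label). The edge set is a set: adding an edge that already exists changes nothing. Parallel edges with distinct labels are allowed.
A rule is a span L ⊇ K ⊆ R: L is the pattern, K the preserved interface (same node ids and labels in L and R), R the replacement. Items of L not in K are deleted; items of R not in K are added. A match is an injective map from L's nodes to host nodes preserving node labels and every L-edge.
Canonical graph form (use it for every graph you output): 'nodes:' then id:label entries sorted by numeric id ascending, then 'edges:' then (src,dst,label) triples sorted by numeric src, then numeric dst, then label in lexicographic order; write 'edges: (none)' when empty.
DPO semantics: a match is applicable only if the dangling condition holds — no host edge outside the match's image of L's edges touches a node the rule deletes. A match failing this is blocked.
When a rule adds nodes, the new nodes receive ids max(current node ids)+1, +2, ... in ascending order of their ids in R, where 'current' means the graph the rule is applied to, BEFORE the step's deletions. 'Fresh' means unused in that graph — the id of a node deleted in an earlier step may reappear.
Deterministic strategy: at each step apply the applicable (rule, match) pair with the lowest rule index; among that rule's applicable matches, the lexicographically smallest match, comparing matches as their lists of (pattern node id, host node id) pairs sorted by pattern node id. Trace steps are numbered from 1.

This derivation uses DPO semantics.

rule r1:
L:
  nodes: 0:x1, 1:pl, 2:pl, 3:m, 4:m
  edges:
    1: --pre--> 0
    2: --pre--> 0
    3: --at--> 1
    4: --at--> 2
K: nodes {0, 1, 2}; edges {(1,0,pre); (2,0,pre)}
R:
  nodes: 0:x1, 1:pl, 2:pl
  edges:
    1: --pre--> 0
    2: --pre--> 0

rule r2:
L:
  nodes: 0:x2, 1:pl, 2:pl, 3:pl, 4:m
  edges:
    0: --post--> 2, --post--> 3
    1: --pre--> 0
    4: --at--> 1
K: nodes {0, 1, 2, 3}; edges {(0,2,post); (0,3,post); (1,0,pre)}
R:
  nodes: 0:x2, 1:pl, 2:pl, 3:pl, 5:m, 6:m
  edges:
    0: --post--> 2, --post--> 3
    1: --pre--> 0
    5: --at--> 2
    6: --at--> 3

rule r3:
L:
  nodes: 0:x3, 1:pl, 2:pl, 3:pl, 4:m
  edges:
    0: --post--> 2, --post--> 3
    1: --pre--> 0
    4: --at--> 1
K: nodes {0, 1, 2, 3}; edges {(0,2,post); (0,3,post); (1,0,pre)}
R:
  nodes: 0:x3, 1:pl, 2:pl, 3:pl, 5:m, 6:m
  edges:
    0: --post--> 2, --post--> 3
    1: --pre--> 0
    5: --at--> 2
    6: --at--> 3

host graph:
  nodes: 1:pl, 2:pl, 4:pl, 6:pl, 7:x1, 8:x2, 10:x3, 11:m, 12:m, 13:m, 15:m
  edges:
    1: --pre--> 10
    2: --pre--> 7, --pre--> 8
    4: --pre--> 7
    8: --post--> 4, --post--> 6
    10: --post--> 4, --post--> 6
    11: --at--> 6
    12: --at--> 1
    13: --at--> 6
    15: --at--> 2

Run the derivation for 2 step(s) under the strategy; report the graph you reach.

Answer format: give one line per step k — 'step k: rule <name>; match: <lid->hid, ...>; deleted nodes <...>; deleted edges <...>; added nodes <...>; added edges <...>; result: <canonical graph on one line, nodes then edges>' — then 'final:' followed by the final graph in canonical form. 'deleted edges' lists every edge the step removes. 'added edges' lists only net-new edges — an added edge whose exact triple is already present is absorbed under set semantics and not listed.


step 1: rule r2; match: 0->8, 1->2, 2->4, 3->6, 4->15; deleted nodes 15; deleted edges (15,2,at); added nodes 16, 17; added edges (16,4,at); (17,6,at); result: nodes: 1:pl, 2:pl, 4:pl, 6:pl, 7:x1, 8:x2, 10:x3, 11:m, 12:m, 13:m, 16:m, 17:m edges: (1,10,pre); (2,7,pre); (2,8,pre); (4,7,pre); (8,4,post); (8,6,post); (10,4,post); (10,6,post); (11,6,at); (12,1,at); (13,6,at); (16,4,at); (17,6,at)
step 2: rule r3; match: 0->10, 1->1, 2->4, 3->6, 4->12; deleted nodes 12; deleted edges (12,1,at); added nodes 18, 19; added edges (18,4,at); (19,6,at); result: nodes: 1:pl, 2:pl, 4:pl, 6:pl, 7:x1, 8:x2, 10:x3, 11:m, 13:m, 16:m, 17:m, 18:m, 19:m edges: (1,10,pre); (2,7,pre); (2,8,pre); (4,7,pre); (8,4,post); (8,6,post); (10,4,post); (10,6,post); (11,6,at); (13,6,at); (16,4,at); (17,6,at); (18,4,at); (19,6,at)
final:
nodes: 1:pl, 2:pl, 4:pl, 6:pl, 7:x1, 8:x2, 10:x3, 11:m, 13:m, 16:m, 17:m, 18:m, 19:m
edges: (1,10,pre); (2,7,pre); (2,8,pre); (4,7,pre); (8,4,post); (8,6,post); (10,4,post); (10,6,post); (11,6,at); (13,6,at); (16,4,at); (17,6,at); (18,4,at); (19,6,at)


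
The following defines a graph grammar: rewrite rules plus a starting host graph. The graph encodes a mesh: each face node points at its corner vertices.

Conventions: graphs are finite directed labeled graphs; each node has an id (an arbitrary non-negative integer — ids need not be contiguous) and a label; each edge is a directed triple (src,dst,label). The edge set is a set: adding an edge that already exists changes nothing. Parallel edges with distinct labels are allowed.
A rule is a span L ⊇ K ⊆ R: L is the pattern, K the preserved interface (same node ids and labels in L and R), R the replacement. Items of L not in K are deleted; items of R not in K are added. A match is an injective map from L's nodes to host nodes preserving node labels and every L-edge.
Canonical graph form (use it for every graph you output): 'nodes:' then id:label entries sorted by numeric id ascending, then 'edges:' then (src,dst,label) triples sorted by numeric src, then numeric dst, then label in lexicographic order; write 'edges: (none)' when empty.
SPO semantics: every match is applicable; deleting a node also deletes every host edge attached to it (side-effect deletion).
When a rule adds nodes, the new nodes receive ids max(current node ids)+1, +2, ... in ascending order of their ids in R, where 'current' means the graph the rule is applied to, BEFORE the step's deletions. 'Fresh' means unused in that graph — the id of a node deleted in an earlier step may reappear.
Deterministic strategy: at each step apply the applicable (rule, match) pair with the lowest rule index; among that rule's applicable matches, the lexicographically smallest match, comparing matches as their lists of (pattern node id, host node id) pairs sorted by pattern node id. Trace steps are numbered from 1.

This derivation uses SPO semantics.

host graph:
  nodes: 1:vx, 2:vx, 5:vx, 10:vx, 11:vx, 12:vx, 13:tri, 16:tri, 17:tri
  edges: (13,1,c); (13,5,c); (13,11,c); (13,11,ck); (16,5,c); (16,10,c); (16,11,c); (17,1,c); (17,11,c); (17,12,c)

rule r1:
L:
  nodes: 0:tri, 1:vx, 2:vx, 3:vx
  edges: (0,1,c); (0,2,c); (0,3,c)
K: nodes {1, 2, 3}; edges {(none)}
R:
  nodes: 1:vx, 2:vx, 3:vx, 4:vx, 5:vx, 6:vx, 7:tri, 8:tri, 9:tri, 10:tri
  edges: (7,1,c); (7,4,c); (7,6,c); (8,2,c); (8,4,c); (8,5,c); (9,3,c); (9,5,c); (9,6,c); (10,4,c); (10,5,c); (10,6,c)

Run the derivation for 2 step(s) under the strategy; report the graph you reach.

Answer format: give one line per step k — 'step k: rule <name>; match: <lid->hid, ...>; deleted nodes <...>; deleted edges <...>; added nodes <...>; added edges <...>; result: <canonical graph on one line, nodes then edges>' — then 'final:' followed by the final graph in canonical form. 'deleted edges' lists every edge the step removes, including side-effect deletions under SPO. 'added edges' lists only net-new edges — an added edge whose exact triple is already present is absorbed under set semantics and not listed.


step 1: rule r1; match: 0->13, 1->1, 2->5, 3->11; deleted nodes 13; deleted edges (13,1,c); (13,5,c); (13,11,c); (13,11,ck); added nodes 18, 19, 20, 21, 22, 23, 24; added edges (21,1,c); (21,18,c); (21,20,c); (22,5,c); (22,18,c); (22,19,c); (23,11,c); (23,19,c); (23,20,c); (24,18,c); (24,19,c); (24,20,c); result: nodes: 1:vx, 2:vx, 5:vx, 10:vx, 11:vx, 12:vx, 16:tri, 17:tri, 18:vx, 19:vx, 20:vx, 21:tri, 22:tri, 23:tri, 24:tri edges: (16,5,c); (16,10,c); (16,11,c); (17,1,c); (17,11,c); (17,12,c); (21,1,c); (21,18,c); (21,20,c); (22,5,c); (22,18,c); (22,19,c); (23,11,c); (23,19,c); (23,20,c); (24,18,c); (24,19,c); (24,20,c)
step 2: rule r1; match: 0->16, 1->5, 2->10, 3->11; deleted nodes 16; deleted edges (16,5,c); (16,10,c); (16,11,c); added nodes 25, 26, 27, 28, 29, 30, 31; added edges (28,5,c); (28,25,c); (28,27,c); (29,10,c); (29,25,c); (29,26,c); (30,11,c); (30,26,c); (30,27,c); (31,25,c); (31,26,c); (31,27,c); result: nodes: 1:vx, 2:vx, 5:vx, 10:vx, 11:vx, 12:vx, 17:tri, 18:vx, 19:vx, 20:vx, 21:tri, 22:tri, 23:tri, 24:tri, 25:vx, 26:vx, 27:vx, 28:tri, 29:tri, 30:tri, 31:tri edges: (17,1,c); (17,11,c); (17,12,c); (21,1,c); (21,18,c); (21,20,c); (22,5,c); (22,18,c); (22,19,c); (23,11,c); (23,19,c); (23,20,c); (24,18,c); (24,19,c); (24,20,c); (28,5,c); (28,25,c); (28,27,c); (29,10,c); (29,25,c); (29,26,c); (30,11,c); (30,26,c); (30,27,c); (31,25,c); (31,26,c); (31,27,c)
final:
nodes: 1:vx, 2:vx, 5:vx, 10:vx, 11:vx, 12:vx, 17:tri, 18:vx, 19:vx, 20:vx, 21:tri, 22:tri, 23:tri, 24:tri, 25:vx, 26:vx, 27:vx, 28:tri, 29:tri, 30:tri, 31:tri
edges: (17,1,c); (17,11,c); (17,12,c); (21,1,c); (21,18,c); (21,20,c); (22,5,c); (22,18,c); (22,19,c); (23,11,c); (23,19,c); (23,20,c); (24,18,c); (24,19,c); (24,20,c); (28,5,c); (28,25,c); (28,27,c); (29,10,c); (29,25,c); (29,26,c); (30,11,c); (30,26,c); (30,27,c); (31,25,c); (31,26,c); (31,27,c)


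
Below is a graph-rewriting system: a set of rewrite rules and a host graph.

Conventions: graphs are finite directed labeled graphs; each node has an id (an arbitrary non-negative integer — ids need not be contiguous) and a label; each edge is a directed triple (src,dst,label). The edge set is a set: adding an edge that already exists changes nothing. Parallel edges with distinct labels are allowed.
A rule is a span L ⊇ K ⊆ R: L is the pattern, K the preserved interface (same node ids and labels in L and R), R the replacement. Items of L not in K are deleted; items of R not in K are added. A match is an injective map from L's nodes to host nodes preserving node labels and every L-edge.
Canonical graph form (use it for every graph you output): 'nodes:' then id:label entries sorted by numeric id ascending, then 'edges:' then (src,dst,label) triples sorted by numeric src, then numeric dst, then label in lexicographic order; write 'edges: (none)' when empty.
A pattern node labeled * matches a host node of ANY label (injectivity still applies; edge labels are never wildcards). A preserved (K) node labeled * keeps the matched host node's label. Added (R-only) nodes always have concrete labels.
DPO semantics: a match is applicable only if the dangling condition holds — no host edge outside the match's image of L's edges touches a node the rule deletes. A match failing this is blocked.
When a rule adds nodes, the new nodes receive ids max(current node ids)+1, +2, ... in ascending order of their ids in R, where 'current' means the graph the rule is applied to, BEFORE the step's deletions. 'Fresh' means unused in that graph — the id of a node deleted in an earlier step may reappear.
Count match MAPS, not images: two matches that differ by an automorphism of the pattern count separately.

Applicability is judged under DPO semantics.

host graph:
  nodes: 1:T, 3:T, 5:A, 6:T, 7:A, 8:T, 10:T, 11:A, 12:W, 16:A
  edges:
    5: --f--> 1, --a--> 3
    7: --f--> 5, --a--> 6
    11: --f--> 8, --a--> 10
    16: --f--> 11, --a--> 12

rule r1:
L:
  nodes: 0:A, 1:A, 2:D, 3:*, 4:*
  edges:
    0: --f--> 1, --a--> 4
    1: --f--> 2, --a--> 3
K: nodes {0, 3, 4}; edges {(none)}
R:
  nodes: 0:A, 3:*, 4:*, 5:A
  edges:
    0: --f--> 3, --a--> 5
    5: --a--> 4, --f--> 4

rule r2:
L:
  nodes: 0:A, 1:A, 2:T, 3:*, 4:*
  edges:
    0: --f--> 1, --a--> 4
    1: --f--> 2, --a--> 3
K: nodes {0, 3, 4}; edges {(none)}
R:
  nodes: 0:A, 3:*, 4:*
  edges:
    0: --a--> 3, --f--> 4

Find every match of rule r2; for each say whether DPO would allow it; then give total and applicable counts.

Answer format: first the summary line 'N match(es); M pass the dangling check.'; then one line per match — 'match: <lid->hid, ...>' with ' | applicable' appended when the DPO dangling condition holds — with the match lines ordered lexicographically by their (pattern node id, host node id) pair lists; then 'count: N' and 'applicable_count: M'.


2 match(es); 2 pass the dangling check.
match: 0->7, 1->5, 2->1, 3->3, 4->6 | applicable
match: 0->16, 1->11, 2->8, 3->10, 4->12 | applicable
count: 2
applicable_count: 2


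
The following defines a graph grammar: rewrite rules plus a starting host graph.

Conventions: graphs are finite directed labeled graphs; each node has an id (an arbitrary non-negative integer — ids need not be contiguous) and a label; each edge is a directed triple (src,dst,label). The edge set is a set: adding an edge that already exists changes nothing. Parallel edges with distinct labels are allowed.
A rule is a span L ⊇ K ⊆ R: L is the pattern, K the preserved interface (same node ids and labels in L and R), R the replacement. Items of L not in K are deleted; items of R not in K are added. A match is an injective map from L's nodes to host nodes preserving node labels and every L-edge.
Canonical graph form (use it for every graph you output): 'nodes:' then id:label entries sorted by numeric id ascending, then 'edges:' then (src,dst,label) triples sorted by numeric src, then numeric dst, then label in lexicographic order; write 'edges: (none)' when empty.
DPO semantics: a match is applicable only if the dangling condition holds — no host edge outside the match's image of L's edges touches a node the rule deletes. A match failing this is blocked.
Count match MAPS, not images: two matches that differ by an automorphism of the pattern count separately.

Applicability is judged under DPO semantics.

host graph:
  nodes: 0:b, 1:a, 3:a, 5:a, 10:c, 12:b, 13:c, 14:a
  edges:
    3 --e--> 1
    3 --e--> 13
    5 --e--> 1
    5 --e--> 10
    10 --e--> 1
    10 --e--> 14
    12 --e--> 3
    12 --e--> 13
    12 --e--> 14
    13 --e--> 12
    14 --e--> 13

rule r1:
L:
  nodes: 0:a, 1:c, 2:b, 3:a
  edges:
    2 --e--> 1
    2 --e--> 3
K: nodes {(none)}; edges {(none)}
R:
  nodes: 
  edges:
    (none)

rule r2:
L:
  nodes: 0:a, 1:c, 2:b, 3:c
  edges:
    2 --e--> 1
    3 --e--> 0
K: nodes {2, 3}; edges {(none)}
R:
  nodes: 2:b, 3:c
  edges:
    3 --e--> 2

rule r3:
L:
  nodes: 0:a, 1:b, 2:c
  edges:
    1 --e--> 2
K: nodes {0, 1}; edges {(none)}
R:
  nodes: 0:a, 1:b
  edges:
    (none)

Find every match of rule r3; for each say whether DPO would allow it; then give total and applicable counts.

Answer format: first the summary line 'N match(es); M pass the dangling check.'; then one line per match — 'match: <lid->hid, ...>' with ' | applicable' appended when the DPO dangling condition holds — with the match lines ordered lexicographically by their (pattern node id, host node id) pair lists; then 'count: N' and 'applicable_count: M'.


4 match(es); 0 pass the dangling check.
match: 0->1, 1->12, 2->13
match: 0->3, 1->12, 2->13
match: 0->5, 1->12, 2->13
match: 0->14, 1->12, 2->13
count: 4
applicable_count: 0


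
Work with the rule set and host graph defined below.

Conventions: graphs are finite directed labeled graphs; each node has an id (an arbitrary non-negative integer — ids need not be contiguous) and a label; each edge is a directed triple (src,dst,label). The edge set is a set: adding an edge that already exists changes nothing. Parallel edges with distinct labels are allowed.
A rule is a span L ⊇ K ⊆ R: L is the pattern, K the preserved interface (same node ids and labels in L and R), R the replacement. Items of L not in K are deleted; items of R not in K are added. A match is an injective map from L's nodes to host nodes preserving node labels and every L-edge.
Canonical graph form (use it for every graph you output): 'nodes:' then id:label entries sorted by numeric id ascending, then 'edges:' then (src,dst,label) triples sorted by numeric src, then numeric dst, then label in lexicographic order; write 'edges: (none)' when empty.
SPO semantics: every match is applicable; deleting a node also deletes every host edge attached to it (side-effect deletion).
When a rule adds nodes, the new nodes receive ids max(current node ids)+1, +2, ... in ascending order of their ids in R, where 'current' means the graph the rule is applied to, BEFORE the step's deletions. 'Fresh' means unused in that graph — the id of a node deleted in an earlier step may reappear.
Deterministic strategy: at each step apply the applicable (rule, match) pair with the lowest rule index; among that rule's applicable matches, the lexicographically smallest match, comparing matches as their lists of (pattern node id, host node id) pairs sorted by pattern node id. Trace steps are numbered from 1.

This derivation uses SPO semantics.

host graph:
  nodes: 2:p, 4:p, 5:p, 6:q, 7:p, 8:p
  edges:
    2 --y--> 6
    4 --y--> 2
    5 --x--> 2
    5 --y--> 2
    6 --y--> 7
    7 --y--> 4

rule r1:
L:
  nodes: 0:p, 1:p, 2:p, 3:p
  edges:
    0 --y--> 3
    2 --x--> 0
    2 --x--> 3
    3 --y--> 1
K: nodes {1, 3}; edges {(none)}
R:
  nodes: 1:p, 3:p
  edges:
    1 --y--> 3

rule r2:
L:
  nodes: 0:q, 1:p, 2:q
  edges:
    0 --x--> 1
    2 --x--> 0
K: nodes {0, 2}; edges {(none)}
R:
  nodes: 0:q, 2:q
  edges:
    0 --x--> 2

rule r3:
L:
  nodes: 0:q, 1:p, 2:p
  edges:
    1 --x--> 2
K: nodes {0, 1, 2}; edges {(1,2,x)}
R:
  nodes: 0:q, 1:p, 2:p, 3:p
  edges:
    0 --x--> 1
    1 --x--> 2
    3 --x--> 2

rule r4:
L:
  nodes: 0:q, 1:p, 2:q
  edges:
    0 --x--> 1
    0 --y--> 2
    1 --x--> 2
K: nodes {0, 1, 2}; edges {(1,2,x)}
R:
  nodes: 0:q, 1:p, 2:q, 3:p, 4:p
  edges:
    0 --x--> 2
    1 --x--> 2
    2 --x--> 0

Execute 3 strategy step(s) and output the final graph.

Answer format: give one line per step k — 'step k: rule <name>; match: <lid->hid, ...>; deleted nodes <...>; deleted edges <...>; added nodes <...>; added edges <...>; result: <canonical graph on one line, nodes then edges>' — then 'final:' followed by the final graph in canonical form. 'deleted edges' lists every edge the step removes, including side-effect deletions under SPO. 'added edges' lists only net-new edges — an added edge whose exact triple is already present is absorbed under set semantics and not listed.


step 1: rule r3; match: 0->6, 1->5, 2->2; deleted nodes (none); deleted edges (none); added nodes 9; added edges (6,5,x); (9,2,x); result: nodes: 2:p, 4:p, 5:p, 6:q, 7:p, 8:p, 9:p edges: (2,6,y); (4,2,y); (5,2,x); (5,2,y); (6,5,x); (6,7,y); (7,4,y); (9,2,x)
step 2: rule r3; match: 0->6, 1->5, 2->2; deleted nodes (none); deleted edges (none); added nodes 10; added edges (10,2,x); result: nodes: 2:p, 4:p, 5:p, 6:q, 7:p, 8:p, 9:p, 10:p edges: (2,6,y); (4,2,y); (5,2,x); (5,2,y); (6,5,x); (6,7,y); (7,4,y); (9,2,x); (10,2,x)
step 3: rule r3; match: 0->6, 1->5, 2->2; deleted nodes (none); deleted edges (none); added nodes 11; added edges (11,2,x); result: nodes: 2:p, 4:p, 5:p, 6:q, 7:p, 8:p, 9:p, 10:p, 11:p edges: (2,6,y); (4,2,y); (5,2,x); (5,2,y); (6,5,x); (6,7,y); (7,4,y); (9,2,x); (10,2,x); (11,2,x)
final:
nodes: 2:p, 4:p, 5:p, 6:q, 7:p, 8:p, 9:p, 10:p, 11:p
edges: (2,6,y); (4,2,y); (5,2,x); (5,2,y); (6,5,x); (6,7,y); (7,4,y); (9,2,x); (10,2,x); (11,2,x)


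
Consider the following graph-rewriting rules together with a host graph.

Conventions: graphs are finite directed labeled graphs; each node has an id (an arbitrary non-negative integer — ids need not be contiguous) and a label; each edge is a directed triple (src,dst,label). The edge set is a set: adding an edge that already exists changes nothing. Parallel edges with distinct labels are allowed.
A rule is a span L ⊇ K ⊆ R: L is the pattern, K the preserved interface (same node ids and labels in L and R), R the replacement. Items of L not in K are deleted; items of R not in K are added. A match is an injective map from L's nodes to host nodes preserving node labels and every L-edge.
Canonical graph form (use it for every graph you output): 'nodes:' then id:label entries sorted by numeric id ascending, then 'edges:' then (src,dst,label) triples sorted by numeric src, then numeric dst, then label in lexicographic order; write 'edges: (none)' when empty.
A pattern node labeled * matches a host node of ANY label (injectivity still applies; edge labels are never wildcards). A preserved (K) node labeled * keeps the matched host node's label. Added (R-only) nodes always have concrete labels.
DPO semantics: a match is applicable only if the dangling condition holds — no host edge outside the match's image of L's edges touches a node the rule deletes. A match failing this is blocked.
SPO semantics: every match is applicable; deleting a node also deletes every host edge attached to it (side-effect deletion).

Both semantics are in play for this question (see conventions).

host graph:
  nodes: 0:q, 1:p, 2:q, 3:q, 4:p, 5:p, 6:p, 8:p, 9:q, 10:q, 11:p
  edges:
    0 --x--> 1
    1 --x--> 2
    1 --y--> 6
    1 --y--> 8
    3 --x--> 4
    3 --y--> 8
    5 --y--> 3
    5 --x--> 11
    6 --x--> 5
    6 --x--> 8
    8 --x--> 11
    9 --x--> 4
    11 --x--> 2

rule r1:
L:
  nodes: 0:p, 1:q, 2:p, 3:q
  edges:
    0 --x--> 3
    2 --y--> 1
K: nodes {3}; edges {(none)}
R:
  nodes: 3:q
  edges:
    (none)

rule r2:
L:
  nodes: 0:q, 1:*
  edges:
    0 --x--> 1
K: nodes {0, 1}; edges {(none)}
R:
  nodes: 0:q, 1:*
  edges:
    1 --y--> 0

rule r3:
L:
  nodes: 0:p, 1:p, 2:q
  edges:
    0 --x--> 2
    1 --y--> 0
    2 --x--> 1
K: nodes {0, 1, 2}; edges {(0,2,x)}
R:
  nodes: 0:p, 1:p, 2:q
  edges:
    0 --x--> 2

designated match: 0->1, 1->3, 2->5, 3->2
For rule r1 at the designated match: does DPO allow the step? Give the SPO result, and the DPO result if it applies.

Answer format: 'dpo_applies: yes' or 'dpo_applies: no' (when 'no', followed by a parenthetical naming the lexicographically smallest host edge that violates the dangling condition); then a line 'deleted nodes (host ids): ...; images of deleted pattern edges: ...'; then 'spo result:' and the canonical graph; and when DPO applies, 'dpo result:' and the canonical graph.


dpo_applies: no
(the rule deletes node 1, which keeps host edge (0,1,x) outside the match image — the dangling condition fails, DPO blocks; SPO proceeds and side-deletes such edges)
deleted nodes (host ids): 1, 3, 5; images of deleted pattern edges: (1,2,x); (5,3,y)
spo result:
nodes: 0:q, 2:q, 4:p, 6:p, 8:p, 9:q, 10:q, 11:p
edges: (6,8,x); (8,11,x); (9,4,x); (11,2,x)


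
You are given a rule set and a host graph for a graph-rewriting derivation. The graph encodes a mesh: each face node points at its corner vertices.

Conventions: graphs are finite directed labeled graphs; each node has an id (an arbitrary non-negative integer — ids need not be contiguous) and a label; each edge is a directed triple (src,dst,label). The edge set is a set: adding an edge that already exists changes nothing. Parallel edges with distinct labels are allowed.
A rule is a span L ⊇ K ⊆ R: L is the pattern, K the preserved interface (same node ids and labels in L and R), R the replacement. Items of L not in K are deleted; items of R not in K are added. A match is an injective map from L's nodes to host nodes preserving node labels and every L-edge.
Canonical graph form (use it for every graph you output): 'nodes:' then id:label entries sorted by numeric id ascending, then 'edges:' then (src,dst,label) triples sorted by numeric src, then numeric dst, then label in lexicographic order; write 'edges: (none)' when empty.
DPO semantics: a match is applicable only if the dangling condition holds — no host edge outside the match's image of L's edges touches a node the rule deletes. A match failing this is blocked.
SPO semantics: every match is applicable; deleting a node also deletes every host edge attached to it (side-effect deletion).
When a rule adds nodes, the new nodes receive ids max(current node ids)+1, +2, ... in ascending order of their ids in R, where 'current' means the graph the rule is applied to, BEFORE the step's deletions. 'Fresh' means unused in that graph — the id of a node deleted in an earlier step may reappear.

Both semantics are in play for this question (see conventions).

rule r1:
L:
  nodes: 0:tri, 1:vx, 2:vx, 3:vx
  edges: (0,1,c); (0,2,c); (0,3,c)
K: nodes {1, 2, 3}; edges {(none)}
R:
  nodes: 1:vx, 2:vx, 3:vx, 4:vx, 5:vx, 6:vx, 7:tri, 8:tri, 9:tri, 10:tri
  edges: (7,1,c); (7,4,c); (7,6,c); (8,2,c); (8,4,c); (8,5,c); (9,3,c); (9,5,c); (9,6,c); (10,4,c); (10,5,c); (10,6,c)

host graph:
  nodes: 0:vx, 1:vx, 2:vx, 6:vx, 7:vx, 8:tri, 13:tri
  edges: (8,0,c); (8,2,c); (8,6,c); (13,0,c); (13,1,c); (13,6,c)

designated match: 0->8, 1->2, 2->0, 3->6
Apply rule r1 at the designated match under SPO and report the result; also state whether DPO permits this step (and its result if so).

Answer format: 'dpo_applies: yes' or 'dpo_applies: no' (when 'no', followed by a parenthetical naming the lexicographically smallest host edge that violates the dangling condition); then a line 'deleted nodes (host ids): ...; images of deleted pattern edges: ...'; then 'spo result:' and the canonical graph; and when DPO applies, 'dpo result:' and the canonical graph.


dpo_applies: yes
deleted nodes (host ids): 8; images of deleted pattern edges: (8,0,c); (8,2,c); (8,6,c)
spo result:
nodes: 0:vx, 1:vx, 2:vx, 6:vx, 7:vx, 13:tri, 14:vx, 15:vx, 16:vx, 17:tri, 18:tri, 19:tri, 20:tri
edges: (13,0,c); (13,1,c); (13,6,c); (17,2,c); (17,14,c); (17,16,c); (18,0,c); (18,14,c); (18,15,c); (19,6,c); (19,15,c); (19,16,c); (20,14,c); (20,15,c); (20,16,c)
dpo result:
nodes: 0:vx, 1:vx, 2:vx, 6:vx, 7:vx, 13:tri, 14:vx, 15:vx, 16:vx, 17:tri, 18:tri, 19:tri, 20:tri
edges: (13,0,c); (13,1,c); (13,6,c); (17,2,c); (17,14,c); (17,16,c); (18,0,c); (18,14,c); (18,15,c); (19,6,c); (19,15,c); (19,16,c); (20,14,c); (20,15,c); (20,16,c)


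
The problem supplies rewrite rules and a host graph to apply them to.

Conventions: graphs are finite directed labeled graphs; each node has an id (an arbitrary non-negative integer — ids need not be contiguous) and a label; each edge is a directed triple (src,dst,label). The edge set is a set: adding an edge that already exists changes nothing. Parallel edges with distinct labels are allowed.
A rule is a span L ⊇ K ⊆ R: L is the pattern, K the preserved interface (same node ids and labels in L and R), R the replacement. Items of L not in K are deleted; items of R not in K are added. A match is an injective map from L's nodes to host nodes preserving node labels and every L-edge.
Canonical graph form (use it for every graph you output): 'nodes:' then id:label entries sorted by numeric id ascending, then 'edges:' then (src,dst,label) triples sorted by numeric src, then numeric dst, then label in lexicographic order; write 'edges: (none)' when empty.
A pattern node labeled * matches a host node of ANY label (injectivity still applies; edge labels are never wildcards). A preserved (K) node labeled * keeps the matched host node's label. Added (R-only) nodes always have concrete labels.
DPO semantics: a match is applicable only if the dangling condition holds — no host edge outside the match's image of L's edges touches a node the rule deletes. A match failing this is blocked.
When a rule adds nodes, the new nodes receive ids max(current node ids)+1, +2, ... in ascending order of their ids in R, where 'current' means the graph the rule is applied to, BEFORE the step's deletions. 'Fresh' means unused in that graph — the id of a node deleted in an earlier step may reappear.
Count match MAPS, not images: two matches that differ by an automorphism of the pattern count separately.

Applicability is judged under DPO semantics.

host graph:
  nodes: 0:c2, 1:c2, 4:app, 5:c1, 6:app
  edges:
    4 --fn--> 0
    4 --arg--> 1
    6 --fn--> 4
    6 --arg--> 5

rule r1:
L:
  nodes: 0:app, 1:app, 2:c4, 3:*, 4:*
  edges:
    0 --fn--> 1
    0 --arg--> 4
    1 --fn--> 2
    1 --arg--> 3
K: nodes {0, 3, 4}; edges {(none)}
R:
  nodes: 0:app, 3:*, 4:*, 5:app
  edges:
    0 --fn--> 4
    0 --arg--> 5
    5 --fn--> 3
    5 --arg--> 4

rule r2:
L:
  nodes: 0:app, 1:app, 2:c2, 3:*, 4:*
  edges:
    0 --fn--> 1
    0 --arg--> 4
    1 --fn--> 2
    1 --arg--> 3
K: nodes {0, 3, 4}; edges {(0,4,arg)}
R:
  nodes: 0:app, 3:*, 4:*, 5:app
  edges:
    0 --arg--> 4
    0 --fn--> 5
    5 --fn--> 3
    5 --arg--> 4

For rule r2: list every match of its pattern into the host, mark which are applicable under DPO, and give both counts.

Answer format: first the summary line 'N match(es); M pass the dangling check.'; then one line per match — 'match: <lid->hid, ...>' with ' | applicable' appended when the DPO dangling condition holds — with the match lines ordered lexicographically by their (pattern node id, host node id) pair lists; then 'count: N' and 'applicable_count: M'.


1 match(es); 1 pass the dangling check.
match: 0->6, 1->4, 2->0, 3->1, 4->5 | applicable
count: 1
applicable_count: 1


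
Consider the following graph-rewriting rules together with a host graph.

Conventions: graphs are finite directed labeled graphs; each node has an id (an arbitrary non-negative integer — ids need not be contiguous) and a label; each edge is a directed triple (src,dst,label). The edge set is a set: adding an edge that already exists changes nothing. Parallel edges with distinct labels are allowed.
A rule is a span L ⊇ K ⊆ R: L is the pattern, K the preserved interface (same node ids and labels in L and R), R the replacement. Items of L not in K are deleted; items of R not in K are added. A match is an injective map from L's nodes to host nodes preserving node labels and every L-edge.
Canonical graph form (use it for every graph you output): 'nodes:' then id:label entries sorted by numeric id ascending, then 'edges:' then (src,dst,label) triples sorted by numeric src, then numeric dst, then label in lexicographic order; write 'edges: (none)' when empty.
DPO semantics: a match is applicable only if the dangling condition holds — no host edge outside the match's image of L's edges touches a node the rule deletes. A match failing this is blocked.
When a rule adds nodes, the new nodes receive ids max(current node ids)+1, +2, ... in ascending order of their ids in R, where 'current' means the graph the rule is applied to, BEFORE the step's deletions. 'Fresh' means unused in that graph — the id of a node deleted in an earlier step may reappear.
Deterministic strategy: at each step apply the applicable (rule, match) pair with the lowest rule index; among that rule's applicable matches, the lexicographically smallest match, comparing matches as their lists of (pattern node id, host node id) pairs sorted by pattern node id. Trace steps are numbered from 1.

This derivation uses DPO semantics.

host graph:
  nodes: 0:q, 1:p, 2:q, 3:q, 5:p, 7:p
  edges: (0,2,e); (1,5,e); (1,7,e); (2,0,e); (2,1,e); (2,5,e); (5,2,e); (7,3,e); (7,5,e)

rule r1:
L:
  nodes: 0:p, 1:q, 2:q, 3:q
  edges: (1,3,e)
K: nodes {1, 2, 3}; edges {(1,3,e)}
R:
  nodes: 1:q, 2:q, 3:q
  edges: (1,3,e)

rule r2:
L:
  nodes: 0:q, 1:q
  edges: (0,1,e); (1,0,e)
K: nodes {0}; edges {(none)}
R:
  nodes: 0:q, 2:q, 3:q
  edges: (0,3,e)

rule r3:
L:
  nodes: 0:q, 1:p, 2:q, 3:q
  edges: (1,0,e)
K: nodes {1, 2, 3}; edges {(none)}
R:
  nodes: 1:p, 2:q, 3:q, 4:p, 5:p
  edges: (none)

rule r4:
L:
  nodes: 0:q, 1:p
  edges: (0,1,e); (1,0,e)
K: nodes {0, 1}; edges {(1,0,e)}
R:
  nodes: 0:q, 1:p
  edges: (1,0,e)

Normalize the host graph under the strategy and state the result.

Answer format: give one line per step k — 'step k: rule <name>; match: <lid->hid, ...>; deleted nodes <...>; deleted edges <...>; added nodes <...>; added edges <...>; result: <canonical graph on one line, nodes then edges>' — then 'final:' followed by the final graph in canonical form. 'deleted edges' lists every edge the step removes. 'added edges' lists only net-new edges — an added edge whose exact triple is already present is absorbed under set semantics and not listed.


step 1: rule r2; match: 0->2, 1->0; deleted nodes 0; deleted edges (0,2,e); (2,0,e); added nodes 8, 9; added edges (2,9,e); result: nodes: 1:p, 2:q, 3:q, 5:p, 7:p, 8:q, 9:q edges: (1,5,e); (1,7,e); (2,1,e); (2,5,e); (2,9,e); (5,2,e); (7,3,e); (7,5,e)
step 2: rule r3; match: 0->3, 1->7, 2->2, 3->8; deleted nodes 3; deleted edges (7,3,e); added nodes 10, 11; added edges (none); result: nodes: 1:p, 2:q, 5:p, 7:p, 8:q, 9:q, 10:p, 11:p edges: (1,5,e); (1,7,e); (2,1,e); (2,5,e); (2,9,e); (5,2,e); (7,5,e)
step 3: rule r1; match: 0->10, 1->2, 2->8, 3->9; deleted nodes 10; deleted edges (none); added nodes (none); added edges (none); result: nodes: 1:p, 2:q, 5:p, 7:p, 8:q, 9:q, 11:p edges: (1,5,e); (1,7,e); (2,1,e); (2,5,e); (2,9,e); (5,2,e); (7,5,e)
step 4: rule r1; match: 0->11, 1->2, 2->8, 3->9; deleted nodes 11; deleted edges (none); added nodes (none); added edges (none); result: nodes: 1:p, 2:q, 5:p, 7:p, 8:q, 9:q edges: (1,5,e); (1,7,e); (2,1,e); (2,5,e); (2,9,e); (5,2,e); (7,5,e)
step 5: rule r4; match: 0->2, 1->5; deleted nodes (none); deleted edges (2,5,e); added nodes (none); added edges (none); result: nodes: 1:p, 2:q, 5:p, 7:p, 8:q, 9:q edges: (1,5,e); (1,7,e); (2,1,e); (2,9,e); (5,2,e); (7,5,e)
final:
nodes: 1:p, 2:q, 5:p, 7:p, 8:q, 9:q
edges: (1,5,e); (1,7,e); (2,1,e); (2,9,e); (5,2,e); (7,5,e)
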